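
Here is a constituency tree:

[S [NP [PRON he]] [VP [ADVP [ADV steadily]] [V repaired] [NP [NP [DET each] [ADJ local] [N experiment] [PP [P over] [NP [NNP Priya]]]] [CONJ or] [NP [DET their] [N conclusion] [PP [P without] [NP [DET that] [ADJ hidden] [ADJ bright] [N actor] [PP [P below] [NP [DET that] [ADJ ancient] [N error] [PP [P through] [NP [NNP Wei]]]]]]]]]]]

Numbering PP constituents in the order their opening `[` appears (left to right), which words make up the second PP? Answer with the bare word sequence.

without that hidden bright actor below that ancient error through Wei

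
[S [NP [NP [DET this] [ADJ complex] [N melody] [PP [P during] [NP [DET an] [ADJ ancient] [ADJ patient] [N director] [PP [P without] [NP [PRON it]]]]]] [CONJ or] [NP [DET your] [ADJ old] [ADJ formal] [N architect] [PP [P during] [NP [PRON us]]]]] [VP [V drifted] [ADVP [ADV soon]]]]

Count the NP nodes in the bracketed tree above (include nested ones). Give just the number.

6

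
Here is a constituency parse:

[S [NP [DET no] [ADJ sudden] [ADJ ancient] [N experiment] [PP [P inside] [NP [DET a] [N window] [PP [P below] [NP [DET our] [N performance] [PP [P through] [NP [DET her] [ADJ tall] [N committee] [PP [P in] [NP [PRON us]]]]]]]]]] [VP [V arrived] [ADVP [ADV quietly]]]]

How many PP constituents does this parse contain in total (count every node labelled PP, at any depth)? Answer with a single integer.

4

The PP constituents are: [PP inside a window below our performance through her tall committee in us]; [PP below our performance through her tall committee in us]; [PP through her tall committee in us]; [PP in us]. Total: 4.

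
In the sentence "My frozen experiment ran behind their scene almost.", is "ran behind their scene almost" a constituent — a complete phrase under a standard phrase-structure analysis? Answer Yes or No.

Yes

"ran behind their scene almost" is exactly the verb phrase [VP ran behind their scene almost], a complete constituent.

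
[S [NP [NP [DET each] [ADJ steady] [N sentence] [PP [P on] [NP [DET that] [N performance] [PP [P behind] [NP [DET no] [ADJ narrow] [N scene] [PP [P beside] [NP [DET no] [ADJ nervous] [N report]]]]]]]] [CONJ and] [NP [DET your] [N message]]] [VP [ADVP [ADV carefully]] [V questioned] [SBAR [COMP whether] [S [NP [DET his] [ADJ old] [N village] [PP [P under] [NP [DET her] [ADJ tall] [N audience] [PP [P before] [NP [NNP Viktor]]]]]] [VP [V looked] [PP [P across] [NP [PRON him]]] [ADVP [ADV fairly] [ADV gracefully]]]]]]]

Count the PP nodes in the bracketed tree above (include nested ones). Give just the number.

6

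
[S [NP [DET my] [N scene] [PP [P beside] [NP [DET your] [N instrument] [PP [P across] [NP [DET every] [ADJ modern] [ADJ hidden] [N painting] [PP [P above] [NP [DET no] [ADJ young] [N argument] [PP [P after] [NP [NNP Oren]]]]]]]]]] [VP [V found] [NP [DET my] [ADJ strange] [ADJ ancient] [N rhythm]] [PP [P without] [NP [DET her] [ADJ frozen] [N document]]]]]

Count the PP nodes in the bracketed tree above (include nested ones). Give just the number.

Scanning left to right, an opening `[PP` appears at word positions 3, 6, 11, 15, 22 — 5 in total.

5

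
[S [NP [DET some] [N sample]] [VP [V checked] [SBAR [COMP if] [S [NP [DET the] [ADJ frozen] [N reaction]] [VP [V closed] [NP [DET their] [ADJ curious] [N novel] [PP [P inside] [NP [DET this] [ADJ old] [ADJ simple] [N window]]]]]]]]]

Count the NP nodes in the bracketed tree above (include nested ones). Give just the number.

Listing each NP by its span: [NP some sample]; [NP the frozen reaction]; [NP their curious novel inside this old simple window]; [NP this old simple window] — that makes 4.

4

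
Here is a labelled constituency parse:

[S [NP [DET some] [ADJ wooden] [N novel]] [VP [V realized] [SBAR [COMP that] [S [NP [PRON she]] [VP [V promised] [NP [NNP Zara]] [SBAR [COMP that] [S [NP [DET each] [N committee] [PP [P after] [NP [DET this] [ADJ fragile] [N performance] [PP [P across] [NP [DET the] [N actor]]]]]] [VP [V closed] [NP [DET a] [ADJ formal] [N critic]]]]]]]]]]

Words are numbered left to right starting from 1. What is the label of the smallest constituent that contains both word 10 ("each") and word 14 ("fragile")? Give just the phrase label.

NP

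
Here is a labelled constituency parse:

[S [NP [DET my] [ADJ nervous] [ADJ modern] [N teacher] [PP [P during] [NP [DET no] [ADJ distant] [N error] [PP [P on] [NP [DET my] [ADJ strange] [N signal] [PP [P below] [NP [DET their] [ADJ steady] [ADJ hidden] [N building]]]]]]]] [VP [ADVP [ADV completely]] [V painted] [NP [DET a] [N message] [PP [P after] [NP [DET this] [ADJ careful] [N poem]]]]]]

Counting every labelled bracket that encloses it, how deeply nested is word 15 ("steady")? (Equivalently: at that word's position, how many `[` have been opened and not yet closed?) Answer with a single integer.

9

The word sits inside ADJ, which is inside NP, inside PP, inside NP, inside PP, inside NP, inside PP, inside NP, inside S — 9 brackets in all.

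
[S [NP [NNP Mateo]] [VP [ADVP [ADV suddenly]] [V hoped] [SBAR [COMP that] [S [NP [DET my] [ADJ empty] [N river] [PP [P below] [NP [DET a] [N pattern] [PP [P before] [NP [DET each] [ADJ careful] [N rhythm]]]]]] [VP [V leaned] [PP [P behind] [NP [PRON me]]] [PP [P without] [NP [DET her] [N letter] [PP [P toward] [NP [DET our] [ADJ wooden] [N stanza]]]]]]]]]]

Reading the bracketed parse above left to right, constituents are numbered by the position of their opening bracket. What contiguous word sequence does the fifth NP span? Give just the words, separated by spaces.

me

The NP opening brackets appear, in order, over: "Mateo"; "my empty river below a pattern before each careful rhythm"; "a pattern before each careful rhythm"; "each careful rhythm"; "me"; "her letter toward our wooden stanza"; "our wooden stanza". The fifth one spans "me".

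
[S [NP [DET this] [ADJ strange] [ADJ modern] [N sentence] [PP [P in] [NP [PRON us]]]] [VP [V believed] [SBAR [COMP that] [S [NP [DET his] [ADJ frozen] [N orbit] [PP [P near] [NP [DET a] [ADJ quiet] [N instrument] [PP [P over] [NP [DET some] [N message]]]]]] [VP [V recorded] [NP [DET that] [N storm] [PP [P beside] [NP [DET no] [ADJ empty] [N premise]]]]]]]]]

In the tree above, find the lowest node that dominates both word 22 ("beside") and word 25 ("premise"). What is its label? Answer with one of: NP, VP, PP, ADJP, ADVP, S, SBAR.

PP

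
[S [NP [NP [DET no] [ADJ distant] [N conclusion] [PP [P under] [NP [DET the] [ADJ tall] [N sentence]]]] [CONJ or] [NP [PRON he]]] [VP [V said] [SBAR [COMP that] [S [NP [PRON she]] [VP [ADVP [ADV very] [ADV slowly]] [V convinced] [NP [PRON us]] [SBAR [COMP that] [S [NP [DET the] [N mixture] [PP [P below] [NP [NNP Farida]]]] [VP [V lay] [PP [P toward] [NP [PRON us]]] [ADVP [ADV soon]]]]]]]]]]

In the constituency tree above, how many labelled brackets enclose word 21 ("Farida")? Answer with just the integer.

11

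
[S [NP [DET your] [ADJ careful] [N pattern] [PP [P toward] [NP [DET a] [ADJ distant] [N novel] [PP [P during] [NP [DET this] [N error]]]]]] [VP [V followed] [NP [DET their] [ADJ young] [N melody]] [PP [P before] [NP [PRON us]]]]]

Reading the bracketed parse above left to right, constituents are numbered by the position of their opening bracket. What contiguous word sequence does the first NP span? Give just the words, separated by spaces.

your careful pattern toward a distant novel during this error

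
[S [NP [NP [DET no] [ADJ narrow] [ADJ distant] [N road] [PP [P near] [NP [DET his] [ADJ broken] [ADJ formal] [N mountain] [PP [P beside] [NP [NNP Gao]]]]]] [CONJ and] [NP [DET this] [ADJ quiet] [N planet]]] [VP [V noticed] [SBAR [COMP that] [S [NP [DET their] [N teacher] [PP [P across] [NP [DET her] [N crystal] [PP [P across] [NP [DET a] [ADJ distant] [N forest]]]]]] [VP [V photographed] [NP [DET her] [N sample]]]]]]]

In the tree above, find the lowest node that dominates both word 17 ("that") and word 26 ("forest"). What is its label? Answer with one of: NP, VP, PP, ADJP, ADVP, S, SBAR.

SBAR

Word 17 lies under S → VP → SBAR → COMP; word 26 lies under S → VP → SBAR → S → NP → PP → NP → PP → NP → N. The lowest shared node is the SBAR.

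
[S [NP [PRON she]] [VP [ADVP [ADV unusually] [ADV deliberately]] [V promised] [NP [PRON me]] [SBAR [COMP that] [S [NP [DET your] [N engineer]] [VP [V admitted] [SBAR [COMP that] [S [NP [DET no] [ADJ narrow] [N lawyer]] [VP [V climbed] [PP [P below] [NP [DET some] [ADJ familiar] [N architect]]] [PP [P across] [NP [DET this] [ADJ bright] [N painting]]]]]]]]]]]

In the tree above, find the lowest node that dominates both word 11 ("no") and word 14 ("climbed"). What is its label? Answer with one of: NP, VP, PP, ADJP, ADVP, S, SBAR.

S

The smallest bracket enclosing both words is [S no narrow lawyer climbed below some familiar architect across this bright painting], so the label is S.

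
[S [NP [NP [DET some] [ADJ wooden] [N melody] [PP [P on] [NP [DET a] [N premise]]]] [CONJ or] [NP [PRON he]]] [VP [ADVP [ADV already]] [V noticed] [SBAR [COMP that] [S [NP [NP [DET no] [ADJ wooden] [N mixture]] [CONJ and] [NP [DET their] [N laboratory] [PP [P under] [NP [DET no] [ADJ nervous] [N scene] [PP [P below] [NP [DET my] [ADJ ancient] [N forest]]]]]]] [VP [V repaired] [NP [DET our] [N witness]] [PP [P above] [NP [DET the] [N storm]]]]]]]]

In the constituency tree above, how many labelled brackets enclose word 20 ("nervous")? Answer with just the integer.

9

The word sits inside ADJ, which is inside NP, inside PP, inside NP, inside NP, inside S, inside SBAR, inside VP, inside S — 9 brackets in all.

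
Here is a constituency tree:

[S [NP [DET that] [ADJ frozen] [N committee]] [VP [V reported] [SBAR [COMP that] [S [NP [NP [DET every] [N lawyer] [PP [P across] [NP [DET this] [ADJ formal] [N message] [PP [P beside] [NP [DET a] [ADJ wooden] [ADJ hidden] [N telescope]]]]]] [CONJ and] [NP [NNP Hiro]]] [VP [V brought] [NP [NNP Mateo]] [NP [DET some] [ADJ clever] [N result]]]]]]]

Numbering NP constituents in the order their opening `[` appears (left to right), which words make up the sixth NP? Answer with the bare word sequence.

Hiro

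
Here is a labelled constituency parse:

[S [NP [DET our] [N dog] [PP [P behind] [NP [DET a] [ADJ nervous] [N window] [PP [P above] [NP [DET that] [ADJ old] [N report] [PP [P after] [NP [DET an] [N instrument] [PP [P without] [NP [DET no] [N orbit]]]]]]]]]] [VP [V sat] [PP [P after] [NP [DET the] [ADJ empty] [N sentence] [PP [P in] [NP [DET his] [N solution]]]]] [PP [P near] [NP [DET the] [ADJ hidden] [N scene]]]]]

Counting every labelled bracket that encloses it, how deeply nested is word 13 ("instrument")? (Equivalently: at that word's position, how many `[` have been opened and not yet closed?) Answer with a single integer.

9

Path from the root down to the word: S → NP → PP → NP → PP → NP → PP → NP → N. That is 9 enclosing brackets.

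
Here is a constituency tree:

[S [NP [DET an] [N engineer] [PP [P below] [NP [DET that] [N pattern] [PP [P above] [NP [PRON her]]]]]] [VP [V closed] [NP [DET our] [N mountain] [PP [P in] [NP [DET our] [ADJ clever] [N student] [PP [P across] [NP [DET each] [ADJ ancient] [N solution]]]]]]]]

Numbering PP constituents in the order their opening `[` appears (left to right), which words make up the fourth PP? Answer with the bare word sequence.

Opening `[PP` markers occur at word positions 3, 6, 11, 15; the fourth of these opens the constituent [PP across each ancient solution].

across each ancient solution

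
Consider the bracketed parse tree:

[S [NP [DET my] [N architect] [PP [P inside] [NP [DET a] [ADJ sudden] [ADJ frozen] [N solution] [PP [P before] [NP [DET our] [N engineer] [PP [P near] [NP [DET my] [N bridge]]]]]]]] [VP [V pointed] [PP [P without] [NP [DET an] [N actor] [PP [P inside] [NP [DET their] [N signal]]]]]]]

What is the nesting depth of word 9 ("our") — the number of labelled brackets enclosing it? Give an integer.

7

Path from the root down to the word: S → NP → PP → NP → PP → NP → DET. That is 7 enclosing brackets.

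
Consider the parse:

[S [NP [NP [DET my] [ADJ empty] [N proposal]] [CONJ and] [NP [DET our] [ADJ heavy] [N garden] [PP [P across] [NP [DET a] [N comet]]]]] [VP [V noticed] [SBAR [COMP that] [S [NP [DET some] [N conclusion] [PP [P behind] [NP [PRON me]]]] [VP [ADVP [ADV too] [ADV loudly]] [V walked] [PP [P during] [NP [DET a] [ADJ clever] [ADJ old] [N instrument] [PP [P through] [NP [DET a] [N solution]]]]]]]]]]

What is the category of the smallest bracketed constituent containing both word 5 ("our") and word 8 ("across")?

Both words fall inside [NP our heavy garden across a comet] (words 5–10), and no smaller constituent contains them both. Label: NP.

NP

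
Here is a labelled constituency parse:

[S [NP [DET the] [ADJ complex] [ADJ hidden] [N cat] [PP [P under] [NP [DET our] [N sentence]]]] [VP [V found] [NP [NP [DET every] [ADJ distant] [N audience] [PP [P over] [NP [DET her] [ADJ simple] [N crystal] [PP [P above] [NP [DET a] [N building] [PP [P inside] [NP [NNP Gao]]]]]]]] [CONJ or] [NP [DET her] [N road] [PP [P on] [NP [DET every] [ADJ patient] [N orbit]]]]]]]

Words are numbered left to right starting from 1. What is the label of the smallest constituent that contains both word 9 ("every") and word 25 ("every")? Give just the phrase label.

NP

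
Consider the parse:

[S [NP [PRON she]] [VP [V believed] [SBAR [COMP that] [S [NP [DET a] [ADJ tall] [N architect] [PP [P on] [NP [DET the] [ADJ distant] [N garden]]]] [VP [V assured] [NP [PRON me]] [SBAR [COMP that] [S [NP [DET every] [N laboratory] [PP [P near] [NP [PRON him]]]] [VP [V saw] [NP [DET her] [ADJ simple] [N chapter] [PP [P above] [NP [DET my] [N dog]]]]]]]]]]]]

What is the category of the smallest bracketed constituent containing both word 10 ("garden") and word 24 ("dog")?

S

Both words fall inside [S a tall architect on the distant garden assured me that every laboratory near him saw her simple chapter above my dog] (words 4–24), and no smaller constituent contains them both. Label: S.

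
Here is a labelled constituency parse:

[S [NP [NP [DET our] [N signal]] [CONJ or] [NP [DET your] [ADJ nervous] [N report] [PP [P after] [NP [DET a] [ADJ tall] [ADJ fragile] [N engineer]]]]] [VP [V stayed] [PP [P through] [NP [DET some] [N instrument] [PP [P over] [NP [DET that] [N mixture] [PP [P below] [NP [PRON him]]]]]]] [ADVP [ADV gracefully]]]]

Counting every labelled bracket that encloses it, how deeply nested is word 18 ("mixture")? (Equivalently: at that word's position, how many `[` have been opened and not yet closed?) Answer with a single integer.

7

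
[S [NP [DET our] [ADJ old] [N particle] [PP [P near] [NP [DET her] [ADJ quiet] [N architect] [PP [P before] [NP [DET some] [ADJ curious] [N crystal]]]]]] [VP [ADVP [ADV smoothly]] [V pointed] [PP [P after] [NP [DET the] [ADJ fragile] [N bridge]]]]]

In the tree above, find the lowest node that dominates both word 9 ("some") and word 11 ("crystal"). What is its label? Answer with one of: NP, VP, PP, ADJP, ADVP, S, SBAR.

NP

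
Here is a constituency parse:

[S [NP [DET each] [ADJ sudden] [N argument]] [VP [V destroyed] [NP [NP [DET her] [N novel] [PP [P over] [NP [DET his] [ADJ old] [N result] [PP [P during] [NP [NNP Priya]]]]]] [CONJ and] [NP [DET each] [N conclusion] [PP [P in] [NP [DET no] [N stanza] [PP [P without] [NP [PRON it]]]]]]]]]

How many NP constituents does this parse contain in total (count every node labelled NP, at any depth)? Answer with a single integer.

8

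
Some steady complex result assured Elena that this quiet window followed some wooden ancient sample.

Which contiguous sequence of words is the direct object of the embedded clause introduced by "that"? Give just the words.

"followed" heads the VP of the embedded clause introduced by "that", and "some wooden ancient sample" is its direct object.

some wooden ancient sample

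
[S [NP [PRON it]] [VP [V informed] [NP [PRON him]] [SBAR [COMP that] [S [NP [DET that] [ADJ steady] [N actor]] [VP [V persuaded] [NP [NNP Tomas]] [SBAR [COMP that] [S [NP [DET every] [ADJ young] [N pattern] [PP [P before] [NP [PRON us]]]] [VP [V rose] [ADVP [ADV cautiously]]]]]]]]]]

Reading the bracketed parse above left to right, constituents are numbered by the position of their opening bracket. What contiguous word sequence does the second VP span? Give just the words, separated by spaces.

The VP opening brackets appear, in order, over: "informed him that that steady actor persuaded Tomas that every young pattern before us rose cautiously"; "persuaded Tomas that every young pattern before us rose cautiously"; "rose cautiously". The second one spans "persuaded Tomas that every young pattern before us rose cautiously".

persuaded Tomas that every young pattern before us rose cautiously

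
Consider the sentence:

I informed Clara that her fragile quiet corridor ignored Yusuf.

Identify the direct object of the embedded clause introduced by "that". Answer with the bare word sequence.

Within the embedded clause introduced by "that", the direct object of "ignored" is "Yusuf".

Yusuf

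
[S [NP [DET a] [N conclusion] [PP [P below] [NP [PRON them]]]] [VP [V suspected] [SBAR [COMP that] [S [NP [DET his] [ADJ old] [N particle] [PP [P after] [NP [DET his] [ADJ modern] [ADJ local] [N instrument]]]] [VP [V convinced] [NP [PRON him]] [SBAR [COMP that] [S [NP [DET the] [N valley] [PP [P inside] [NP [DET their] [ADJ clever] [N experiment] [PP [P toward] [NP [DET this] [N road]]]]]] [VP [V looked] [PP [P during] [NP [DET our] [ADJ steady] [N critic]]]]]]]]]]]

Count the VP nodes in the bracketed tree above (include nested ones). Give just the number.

Scanning left to right, an opening `[VP` appears at word positions 5, 15, 27 — 3 in total.

3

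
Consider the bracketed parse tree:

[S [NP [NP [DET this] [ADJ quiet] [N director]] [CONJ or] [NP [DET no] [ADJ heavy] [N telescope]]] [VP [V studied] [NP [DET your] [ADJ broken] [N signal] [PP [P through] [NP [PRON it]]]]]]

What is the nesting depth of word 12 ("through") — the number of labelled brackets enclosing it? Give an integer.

Path from the root down to the word: S → VP → NP → PP → P. That is 5 enclosing brackets.

5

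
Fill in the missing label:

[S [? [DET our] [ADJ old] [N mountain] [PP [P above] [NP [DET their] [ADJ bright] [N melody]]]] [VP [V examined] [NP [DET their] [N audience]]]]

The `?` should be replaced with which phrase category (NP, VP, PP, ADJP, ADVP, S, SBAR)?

NP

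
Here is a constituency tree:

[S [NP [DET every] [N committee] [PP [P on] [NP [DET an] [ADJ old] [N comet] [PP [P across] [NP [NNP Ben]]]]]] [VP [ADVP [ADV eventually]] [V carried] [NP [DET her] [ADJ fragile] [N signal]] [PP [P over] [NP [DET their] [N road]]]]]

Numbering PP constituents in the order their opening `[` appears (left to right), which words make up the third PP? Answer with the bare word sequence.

over their road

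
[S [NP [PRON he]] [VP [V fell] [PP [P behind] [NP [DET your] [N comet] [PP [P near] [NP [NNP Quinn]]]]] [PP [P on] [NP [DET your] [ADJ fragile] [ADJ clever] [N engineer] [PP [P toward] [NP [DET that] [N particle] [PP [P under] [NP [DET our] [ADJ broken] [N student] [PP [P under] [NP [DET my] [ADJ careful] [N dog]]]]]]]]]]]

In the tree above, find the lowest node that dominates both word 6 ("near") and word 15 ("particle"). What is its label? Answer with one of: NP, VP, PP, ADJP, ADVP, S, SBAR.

VP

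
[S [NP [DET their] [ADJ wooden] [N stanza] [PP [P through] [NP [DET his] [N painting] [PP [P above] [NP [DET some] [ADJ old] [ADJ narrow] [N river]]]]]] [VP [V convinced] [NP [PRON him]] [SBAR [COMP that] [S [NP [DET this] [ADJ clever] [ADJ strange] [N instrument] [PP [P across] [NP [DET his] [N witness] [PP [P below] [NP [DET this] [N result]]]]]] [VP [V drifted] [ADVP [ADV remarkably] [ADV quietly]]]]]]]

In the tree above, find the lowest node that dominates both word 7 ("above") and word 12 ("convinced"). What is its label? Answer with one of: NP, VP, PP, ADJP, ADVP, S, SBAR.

Word 7 lies under S → NP → PP → NP → PP → P; word 12 lies under S → VP → V. The lowest shared node is the S.

S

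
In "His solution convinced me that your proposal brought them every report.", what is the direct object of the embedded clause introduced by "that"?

The verb of the embedded clause introduced by "that" is "brought"; its direct object is the NP "every report".

every report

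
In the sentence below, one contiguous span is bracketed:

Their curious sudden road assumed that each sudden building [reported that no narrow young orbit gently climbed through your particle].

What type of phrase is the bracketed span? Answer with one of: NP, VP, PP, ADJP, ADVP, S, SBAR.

VP

The bracketed span "reported that no narrow young orbit gently climbed through your particle" is headed by "reported", making it a verb phrase (VP).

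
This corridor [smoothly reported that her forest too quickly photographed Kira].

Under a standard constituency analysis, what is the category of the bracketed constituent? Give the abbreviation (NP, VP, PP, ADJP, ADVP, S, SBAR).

The bracketed span "smoothly reported that her forest too quickly photographed Kira" is headed by "reported", making it a verb phrase (VP).

VP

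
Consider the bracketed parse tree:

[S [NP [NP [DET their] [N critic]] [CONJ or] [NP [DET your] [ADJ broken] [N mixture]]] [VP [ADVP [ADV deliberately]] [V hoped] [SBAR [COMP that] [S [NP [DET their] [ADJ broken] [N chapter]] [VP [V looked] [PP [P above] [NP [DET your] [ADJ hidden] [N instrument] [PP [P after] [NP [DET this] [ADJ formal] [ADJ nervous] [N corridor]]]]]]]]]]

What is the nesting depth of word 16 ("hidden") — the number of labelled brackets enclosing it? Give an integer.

The word sits inside ADJ, which is inside NP, inside PP, inside VP, inside S, inside SBAR, inside VP, inside S — 8 brackets in all.

8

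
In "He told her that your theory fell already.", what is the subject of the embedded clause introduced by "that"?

your theory

The subject of the embedded clause introduced by "that" is the NP immediately before the verb "fell": "your theory".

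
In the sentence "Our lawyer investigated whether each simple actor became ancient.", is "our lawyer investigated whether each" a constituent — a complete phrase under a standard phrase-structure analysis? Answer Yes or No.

No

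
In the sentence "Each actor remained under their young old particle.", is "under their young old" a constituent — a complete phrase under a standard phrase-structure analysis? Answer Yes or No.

The sequence begins inside the preposition "under" and ends inside the noun phrase "their young old particle"; it crosses a phrase boundary, so no single node in the tree spans exactly those words.

No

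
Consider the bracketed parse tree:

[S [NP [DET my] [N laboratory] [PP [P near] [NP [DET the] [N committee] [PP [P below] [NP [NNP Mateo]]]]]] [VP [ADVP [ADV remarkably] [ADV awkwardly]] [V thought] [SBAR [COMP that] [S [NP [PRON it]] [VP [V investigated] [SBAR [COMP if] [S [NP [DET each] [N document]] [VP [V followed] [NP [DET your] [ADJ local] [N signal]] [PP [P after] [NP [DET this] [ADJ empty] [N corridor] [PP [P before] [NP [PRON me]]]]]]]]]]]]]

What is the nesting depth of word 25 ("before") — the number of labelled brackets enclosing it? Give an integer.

12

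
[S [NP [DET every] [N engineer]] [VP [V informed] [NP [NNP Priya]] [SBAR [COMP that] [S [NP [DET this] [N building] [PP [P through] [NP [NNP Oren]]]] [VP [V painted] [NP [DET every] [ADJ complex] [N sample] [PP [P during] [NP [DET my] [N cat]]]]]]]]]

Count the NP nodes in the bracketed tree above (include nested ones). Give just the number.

6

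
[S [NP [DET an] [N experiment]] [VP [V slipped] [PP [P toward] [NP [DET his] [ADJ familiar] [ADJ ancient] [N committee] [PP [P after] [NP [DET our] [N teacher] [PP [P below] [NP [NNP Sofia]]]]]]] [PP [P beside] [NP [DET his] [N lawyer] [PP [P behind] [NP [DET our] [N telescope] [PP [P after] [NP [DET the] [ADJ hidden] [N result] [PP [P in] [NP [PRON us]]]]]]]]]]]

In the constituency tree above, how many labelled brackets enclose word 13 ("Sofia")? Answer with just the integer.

Path from the root down to the word: S → VP → PP → NP → PP → NP → PP → NP → NNP. That is 9 enclosing brackets.

9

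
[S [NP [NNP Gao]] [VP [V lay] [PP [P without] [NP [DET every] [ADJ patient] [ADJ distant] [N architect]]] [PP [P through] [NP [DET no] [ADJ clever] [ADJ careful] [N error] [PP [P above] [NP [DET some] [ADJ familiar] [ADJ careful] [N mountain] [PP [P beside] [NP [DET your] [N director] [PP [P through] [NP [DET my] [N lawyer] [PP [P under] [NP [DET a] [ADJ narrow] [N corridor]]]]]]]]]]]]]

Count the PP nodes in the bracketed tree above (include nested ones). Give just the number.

6

Listing each PP by its span: [PP without every patient distant architect]; [PP through no clever careful error above some familiar careful mountain beside your director through my lawyer under a narrow corridor]; [PP above some familiar careful mountain beside your director through my lawyer under a narrow corridor]; [PP beside your director through my lawyer under a narrow corridor]; [PP through my lawyer under a narrow corridor]; [PP under a narrow corridor] — that makes 6.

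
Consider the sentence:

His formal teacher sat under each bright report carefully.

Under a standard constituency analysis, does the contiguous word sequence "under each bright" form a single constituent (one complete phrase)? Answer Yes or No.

No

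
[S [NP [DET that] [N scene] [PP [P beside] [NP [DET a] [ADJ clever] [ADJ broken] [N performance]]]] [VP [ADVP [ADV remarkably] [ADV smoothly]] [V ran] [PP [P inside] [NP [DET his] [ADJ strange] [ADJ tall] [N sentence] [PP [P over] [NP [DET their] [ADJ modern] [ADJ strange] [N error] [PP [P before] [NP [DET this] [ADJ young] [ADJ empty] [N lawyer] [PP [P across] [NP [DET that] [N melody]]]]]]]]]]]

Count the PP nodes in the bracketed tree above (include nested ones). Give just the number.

5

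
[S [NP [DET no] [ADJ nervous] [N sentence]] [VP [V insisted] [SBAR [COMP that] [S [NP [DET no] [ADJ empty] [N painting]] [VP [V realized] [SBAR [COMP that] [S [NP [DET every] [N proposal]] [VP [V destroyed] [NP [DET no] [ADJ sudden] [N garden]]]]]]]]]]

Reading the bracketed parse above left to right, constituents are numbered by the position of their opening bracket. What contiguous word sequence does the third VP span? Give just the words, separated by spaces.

destroyed no sudden garden

In left-to-right order the VP constituents are "insisted that no empty painting realized that every proposal destroyed no sudden garden"; "realized that every proposal destroyed no sudden garden"; "destroyed no sudden garden". Number 3 is "destroyed no sudden garden".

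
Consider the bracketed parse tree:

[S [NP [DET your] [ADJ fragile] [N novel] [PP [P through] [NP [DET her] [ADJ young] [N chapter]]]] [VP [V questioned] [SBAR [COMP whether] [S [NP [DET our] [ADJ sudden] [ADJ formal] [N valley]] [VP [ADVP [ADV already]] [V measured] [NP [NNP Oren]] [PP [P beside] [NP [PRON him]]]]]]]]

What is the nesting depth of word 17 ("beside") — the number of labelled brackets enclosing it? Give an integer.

7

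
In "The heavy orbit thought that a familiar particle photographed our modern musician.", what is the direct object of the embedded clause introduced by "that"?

our modern musician

The verb of the embedded clause introduced by "that" is "photographed"; its direct object is the NP "our modern musician".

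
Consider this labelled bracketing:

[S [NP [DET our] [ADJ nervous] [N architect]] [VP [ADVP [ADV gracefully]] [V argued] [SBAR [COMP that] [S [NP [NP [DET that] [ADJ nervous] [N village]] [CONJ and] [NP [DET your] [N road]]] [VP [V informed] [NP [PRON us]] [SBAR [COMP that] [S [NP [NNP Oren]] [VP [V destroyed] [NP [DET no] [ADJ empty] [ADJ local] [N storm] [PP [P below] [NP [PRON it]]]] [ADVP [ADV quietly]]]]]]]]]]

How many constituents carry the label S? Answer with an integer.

Listing each S by its span: [S our nervous architect gracefully argued that that nervous village and your road informed us that Oren destroyed no empty local storm below it quietly]; [S that nervous village and your road informed us that Oren destroyed no empty local storm below it quietly]; [S Oren destroyed no empty local storm below it quietly] — that makes 3.

3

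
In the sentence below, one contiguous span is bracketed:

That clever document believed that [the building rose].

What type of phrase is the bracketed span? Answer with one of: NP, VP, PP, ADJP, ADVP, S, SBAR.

S

"rose" is the head of the bracketed span, so the span is a clause: S.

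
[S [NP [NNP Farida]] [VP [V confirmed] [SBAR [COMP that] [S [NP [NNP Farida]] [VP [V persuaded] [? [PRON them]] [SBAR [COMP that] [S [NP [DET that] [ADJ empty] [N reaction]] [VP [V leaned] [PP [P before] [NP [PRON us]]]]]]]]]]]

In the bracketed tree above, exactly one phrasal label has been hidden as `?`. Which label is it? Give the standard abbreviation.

NP

A constituent whose immediate children are PRON 'them' is a noun phrase: NP.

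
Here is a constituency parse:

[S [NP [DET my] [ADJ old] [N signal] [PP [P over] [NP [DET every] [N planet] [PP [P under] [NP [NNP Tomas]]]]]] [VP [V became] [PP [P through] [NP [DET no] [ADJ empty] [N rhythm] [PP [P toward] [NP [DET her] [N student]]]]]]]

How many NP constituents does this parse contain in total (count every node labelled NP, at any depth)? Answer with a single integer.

The NP constituents are: [NP my old signal over every planet under Tomas]; [NP every planet under Tomas]; [NP Tomas]; [NP no empty rhythm toward her student]; [NP her student]. Total: 5.

5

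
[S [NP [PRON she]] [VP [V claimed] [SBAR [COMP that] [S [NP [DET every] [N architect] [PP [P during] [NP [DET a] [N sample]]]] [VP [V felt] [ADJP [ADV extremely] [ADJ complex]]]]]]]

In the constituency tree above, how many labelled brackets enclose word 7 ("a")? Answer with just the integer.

8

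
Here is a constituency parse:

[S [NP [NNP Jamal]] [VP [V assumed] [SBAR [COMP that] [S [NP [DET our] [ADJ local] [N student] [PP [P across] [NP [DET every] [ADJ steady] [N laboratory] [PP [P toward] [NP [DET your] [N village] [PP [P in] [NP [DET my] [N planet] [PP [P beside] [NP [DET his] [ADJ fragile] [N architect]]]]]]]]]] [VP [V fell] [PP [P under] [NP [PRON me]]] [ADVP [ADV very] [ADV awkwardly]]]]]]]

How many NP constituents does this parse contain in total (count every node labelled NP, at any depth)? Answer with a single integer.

7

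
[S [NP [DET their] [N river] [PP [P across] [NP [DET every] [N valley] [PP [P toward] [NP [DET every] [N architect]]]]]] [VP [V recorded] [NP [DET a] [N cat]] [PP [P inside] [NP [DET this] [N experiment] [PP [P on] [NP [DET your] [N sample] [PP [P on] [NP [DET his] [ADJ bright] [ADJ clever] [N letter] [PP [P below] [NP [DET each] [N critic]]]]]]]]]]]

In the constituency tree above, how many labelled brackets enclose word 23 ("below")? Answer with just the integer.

Path from the root down to the word: S → VP → PP → NP → PP → NP → PP → NP → PP → P. That is 10 enclosing brackets.

10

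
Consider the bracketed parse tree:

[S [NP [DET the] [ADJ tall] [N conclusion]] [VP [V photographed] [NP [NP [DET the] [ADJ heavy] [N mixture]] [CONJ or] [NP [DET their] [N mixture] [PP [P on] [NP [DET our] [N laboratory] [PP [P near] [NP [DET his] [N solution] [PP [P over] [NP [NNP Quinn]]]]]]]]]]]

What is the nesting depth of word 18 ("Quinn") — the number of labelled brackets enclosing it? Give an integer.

11

The word sits inside NNP, which is inside NP, inside PP, inside NP, inside PP, inside NP, inside PP, inside NP, inside NP, inside VP, inside S — 11 brackets in all.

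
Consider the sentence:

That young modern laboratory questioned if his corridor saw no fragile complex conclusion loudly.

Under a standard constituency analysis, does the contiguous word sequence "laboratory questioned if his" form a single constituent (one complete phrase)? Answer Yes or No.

No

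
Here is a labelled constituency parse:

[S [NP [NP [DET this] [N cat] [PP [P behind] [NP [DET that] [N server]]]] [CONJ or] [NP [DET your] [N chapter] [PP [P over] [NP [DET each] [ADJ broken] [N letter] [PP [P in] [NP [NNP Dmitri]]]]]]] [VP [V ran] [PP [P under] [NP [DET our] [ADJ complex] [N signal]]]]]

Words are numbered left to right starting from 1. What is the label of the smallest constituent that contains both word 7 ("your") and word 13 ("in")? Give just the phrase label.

NP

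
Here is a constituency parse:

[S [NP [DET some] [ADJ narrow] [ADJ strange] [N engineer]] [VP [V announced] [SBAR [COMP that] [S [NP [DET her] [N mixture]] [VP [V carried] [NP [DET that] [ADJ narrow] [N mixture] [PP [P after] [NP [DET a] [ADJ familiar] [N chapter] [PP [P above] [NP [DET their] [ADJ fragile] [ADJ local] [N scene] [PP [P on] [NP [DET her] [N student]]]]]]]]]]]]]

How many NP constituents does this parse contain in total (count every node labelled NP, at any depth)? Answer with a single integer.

The NP constituents are: [NP some narrow strange engineer]; [NP her mixture]; [NP that narrow mixture after a familiar chapter above their fragile local scene on her student]; [NP a familiar chapter above their fragile local scene on her student]; [NP their fragile local scene on her student]; [NP her student]. Total: 6.

6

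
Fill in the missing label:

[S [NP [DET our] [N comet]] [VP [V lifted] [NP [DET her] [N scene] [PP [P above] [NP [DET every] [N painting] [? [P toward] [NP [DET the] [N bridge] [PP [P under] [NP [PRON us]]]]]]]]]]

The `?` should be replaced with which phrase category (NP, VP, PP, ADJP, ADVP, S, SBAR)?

PP

Looking at what the `?` directly dominates — P 'toward', NP — this is a prepositional phrase (PP).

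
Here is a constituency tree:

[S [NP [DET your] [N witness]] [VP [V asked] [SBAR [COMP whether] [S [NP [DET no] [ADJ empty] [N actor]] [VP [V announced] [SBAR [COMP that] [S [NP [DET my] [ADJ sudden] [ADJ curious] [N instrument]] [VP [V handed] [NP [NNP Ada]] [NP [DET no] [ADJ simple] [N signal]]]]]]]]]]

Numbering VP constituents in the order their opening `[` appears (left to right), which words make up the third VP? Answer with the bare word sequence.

handed Ada no simple signal

Opening `[VP` markers occur at word positions 3, 8, 14; the third of these opens the constituent [VP handed Ada no simple signal].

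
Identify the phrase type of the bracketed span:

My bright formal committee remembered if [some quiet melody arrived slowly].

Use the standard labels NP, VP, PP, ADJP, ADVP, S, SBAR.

"arrived" is the head of the bracketed span, so the span is a clause: S.

S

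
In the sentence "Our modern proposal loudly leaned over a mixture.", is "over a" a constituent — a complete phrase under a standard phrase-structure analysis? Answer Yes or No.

No

The smallest constituent containing the whole sequence is the prepositional phrase [PP over a mixture], but the sequence is only part of it — it straddles the boundary between preposition "over" and noun phrase "a mixture".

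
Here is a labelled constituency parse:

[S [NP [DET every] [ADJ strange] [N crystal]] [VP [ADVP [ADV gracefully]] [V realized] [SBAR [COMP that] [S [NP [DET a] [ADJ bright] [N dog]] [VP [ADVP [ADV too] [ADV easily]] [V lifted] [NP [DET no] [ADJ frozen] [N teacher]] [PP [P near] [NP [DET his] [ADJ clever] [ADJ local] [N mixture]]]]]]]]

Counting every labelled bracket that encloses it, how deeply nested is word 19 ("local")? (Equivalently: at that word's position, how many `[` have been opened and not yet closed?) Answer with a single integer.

Counting open brackets not yet closed at "local": [S [VP [SBAR [S [VP [PP [NP [ADJ = 8.

8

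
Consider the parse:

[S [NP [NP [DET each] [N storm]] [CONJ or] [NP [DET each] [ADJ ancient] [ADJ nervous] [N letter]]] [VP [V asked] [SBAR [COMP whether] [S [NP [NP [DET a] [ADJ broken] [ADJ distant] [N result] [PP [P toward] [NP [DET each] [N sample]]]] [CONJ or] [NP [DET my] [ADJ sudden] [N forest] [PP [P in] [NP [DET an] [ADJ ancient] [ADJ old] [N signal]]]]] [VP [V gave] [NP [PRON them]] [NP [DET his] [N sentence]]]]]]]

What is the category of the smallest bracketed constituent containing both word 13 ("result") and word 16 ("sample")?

NP

Word 13 lies under S → VP → SBAR → S → NP → NP → N; word 16 lies under S → VP → SBAR → S → NP → NP → PP → NP → N. The lowest shared node is the NP.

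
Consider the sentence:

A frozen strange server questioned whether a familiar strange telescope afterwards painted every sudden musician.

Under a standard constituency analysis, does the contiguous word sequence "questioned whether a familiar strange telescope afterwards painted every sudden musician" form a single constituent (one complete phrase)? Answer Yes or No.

Yes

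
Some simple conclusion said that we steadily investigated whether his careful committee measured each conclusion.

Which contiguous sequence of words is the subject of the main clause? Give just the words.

some simple conclusion

The subject of the main clause is the NP immediately before the verb "said": "some simple conclusion".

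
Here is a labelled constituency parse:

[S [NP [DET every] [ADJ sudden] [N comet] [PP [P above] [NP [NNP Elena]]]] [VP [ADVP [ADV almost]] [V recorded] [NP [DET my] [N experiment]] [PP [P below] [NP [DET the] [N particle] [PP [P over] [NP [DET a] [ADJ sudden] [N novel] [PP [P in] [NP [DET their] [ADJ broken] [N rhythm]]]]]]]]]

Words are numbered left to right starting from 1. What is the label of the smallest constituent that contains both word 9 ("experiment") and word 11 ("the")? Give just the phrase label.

VP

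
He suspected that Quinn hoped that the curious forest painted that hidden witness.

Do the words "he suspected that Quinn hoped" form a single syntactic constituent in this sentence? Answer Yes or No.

"he" belongs to the noun phrase "he" while "hoped" belongs to the verb phrase "suspected that Quinn hoped that the curious forest painted that hidden witness"; a span that runs across that boundary is not a single phrase.

No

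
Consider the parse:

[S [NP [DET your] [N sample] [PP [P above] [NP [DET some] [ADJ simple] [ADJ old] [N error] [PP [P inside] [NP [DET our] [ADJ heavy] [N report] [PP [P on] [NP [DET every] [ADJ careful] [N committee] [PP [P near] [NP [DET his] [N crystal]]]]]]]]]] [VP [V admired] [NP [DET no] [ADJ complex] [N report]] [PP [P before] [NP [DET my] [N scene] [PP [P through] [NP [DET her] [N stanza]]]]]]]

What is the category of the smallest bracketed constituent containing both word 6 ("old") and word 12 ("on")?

NP

Both words fall inside [NP some simple old error inside our heavy report on every careful committee near his crystal] (words 4–18), and no smaller constituent contains them both. Label: NP.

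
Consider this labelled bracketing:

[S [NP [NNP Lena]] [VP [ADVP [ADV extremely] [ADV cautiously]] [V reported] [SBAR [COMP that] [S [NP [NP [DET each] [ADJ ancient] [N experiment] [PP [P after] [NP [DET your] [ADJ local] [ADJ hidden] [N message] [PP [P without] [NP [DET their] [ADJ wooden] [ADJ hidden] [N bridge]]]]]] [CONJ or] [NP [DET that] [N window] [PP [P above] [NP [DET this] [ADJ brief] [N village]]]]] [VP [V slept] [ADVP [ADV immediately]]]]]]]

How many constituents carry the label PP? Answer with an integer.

3

Scanning left to right, an opening `[PP` appears at word positions 9, 14, 22 — 3 in total.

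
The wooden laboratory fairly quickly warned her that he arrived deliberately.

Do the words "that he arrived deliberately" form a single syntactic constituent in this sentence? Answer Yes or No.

Yes

"that he arrived deliberately" is exactly the subordinate clause [SBAR that he arrived deliberately], a complete constituent.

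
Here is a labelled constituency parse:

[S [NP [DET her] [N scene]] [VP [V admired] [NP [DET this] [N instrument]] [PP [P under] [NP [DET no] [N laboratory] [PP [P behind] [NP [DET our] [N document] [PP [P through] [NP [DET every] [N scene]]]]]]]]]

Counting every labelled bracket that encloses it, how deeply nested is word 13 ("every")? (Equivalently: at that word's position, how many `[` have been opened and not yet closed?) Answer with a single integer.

The word sits inside DET, which is inside NP, inside PP, inside NP, inside PP, inside NP, inside PP, inside VP, inside S — 9 brackets in all.

9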